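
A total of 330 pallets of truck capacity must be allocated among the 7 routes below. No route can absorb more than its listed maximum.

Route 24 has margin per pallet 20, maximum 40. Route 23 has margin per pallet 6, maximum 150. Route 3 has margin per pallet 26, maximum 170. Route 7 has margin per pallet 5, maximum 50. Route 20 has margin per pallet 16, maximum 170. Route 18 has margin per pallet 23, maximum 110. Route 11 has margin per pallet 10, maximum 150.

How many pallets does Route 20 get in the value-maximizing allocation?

10

Rank by margin per pallet: Route 3 26 > Route 18 23 > Route 24 20 > Route 20 16 > Route 11 10 > Route 23 6 > Route 7 5.
Route 3 takes 170 to reach its cap of 170 — 160 left.
Route 18 takes 110 to reach its cap of 110 — 50 left.
Route 24 takes 40 to reach its cap of 40 — 10 left.
Route 20: +10 (room for 170) → 10. Pool exhausted.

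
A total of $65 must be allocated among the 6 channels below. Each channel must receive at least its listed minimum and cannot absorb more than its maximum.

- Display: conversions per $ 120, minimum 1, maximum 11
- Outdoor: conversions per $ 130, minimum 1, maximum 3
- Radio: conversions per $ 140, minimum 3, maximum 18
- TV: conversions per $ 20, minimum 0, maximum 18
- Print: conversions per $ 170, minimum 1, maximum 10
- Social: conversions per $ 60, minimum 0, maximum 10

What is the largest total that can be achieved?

Meeting every minimum uses 1+1+3+0+1+0 = 6 $, leaving 59.
Order the channels by conversions per $: Print 170 > Radio 140 > Outdoor 130 > Display 120 > Social 60 > TV 20.
Print takes 9 more to reach its cap of 10 → 50 left.
Give Radio 15 more to hit its cap of 18 → 35 left.
Outdoor takes 2 more to reach its cap of 3 → 33 left.
Display: +10 to 11 (cap) → 23 left.
Give Social 10 more to hit its cap of 10 → 13 left.
TV has room for 18 more but only 13 remain, so it gets 13.
Total = 120×11 + 130×3 + 140×18 + 20×13 + 170×10 + 60×10 = 6790.

6790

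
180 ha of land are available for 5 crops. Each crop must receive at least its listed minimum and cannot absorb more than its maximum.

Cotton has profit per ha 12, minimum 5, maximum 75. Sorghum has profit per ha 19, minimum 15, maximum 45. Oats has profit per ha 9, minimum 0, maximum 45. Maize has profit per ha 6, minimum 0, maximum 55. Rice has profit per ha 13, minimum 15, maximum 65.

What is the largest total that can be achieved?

2540

Meeting every minimum uses 5+15+0+0+15 = 35 ha, leaving 145.
Highest profit per ha first: Sorghum 19 > Rice 13 > Cotton 12 > Oats 9 > Maize 6.
Give Sorghum 30 more to hit its cap of 45 — 115 left.
Rice takes 50 more to reach its cap of 65 — 65 left.
Cotton: +65 (room for 70) → 70. Pool exhausted.
Total = 12×70 + 19×45 + 13×65 = 2540.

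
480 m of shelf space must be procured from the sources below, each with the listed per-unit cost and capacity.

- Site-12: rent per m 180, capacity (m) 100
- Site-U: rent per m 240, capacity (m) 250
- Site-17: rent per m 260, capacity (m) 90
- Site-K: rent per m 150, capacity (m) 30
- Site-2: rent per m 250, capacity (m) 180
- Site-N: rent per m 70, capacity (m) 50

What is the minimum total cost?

98500

Fill from the cheapest source first.
Take 50 from Site-N at 70 ; need 430 more.
Site-K at 150: take all 30 m ; 400 still needed.
Take 100 from Site-12 at 180 ; need 300 more.
Site-U at 240: take all 250 m ; 50 still needed.
Site-2 (250): take the remaining 50 ; done.
Site-17: unused.
Cost = 50×70 + 30×150 + 100×180 + 250×240 + 50×250 = 98500.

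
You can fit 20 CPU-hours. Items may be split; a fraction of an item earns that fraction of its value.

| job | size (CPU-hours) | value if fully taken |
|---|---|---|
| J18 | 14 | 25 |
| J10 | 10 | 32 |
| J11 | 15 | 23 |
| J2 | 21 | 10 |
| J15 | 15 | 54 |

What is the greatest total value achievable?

Rank by value-to-size ratio: J15 54/15≈3.6, J10 32/10≈3.2, J18 25/14≈1.79, J11 23/15≈1.53, J2 10/21≈0.476.
Take all of J15 (15 CPU-hours, value 54) — 5 CPU-hours left.
Fill the last 5 CPU-hours with part of J10: 5/10 of it earns 16.
Total value = 70.

70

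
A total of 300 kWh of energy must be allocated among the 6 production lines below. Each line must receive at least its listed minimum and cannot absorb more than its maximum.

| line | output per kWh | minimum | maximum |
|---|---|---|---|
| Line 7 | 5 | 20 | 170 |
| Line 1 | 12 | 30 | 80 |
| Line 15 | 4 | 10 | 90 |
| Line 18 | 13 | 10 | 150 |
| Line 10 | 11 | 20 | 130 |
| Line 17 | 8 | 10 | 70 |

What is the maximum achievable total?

3460

Meeting every minimum uses 20+30+10+10+20+10 = 100 kWh, leaving 200.
Rank by output per kWh: Line 18 13 > Line 1 12 > Line 10 11 > Line 17 8 > Line 7 5 > Line 15 4.
Line 18: +140 to 150 (cap) ; 60 left.
Give Line 1 50 more to hit its cap of 80 ; 10 left.
Line 10: +10 (room for 110) → 30. Pool exhausted.
Total = 5×20 + 12×80 + 4×10 + 13×150 + 11×30 + 8×10 = 3460.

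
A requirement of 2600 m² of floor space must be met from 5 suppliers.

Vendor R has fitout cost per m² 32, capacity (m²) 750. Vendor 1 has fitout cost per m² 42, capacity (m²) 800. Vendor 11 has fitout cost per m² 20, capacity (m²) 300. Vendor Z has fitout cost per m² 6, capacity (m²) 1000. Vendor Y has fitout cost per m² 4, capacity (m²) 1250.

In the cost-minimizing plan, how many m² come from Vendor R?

Cheapest first:
Vendor Y at 4: take all 1250 m² → 1350 still needed.
Vendor Z (6): use full 1000 → 350 m² to go.
Take 300 from Vendor 11 at 20 → need 50 more.
Vendor R (32): take the remaining 50 → done.
Vendor 1: unused.

50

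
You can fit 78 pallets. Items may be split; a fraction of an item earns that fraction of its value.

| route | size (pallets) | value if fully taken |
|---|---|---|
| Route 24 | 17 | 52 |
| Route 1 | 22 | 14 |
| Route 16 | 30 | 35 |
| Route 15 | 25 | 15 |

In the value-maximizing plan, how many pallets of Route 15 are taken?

9

Best value per unit of size first: Route 24 52/17≈3.06, Route 16 35/30≈1.17, Route 1 14/22≈0.636, Route 15 15/25≈0.6.
All 17 pallets of Route 24 fit (value 52) — 61 remain.
All 30 pallets of Route 16 fit (value 35) — 31 remain.
All 22 pallets of Route 1 fit (value 14) — 9 remain.
9 pallets left: a 9/25 share of Route 15 gives 15×9/25 = 5.4.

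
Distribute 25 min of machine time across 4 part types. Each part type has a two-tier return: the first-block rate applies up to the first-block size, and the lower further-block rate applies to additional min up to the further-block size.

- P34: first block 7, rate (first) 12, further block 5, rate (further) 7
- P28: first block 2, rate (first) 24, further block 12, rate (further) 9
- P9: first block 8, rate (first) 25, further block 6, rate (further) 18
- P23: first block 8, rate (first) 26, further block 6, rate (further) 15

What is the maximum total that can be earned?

Order all 8 blocks by rate: P23/T1 26 > P9/T1 25 > P28/T1 24 > P9/T2 18 > P23/T2 15 > P34/T1 12 > P28/T2 9 > P34/T2 7.
Fill P23 T1 block (8 at 26) — 17 left.
Fill P9 T1 block (8 at 25) — 9 left.
P28/T1 (24): +2 — 7 left.
P9/T2 (18): +6 — 1 left.
P23 T2 at 15: only 1 left, fill 1.
Total = 26×8 + 25×8 + 24×2 + 18×6 + 15×1 = 579.

579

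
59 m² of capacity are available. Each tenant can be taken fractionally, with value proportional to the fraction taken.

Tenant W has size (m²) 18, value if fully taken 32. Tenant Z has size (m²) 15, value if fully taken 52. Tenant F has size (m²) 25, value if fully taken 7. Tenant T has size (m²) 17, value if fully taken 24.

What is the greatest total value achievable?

110.52

Best value per unit of size first: Tenant Z 52/15≈3.47, Tenant W 32/18≈1.78, Tenant T 24/17≈1.41, Tenant F 7/25≈0.28.
Take all of Tenant Z (15 m², value 52) ; 44 m² left.
Take all of Tenant W (18 m², value 32) ; 26 m² left.
Take all of Tenant T (17 m², value 24) ; 9 m² left.
9 m² left: a 9/25 share of Tenant F gives 7×9/25 = 2.52.
Total value = 110.52.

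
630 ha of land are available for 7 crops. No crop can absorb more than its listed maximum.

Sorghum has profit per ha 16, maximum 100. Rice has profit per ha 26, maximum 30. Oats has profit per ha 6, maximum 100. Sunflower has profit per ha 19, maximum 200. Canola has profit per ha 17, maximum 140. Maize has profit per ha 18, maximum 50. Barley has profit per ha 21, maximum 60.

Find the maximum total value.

Order the crops by profit per ha: Rice 26 > Barley 21 > Sunflower 19 > Maize 18 > Canola 17 > Sorghum 16 > Oats 6.
Give Rice 30 to hit its cap of 30 ; 600 left.
Barley takes 60 to reach its cap of 60 ; 540 left.
Sunflower: +200 to 200 (cap) ; 340 left.
Maize takes 50 to reach its cap of 50 ; 290 left.
Canola takes 140 to reach its cap of 140 ; 150 left.
Sorghum takes 100 to reach its cap of 100 ; 50 left.
Oats has room for 100 but only 50 remain, so it gets 50.
Total = 16×100 + 26×30 + 6×50 + 19×200 + 17×140 + 18×50 + 21×60 = 11020.

11020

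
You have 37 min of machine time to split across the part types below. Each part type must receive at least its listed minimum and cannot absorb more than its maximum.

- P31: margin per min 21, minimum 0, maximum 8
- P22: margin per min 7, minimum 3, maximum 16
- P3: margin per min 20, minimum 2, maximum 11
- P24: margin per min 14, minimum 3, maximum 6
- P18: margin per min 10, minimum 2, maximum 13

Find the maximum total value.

583

Meeting every minimum uses 0+3+2+3+2 = 10 min, leaving 27.
Highest margin per min first: P31 21 > P3 20 > P24 14 > P18 10 > P22 7.
Give P31 8 more to hit its cap of 8 ; 19 left.
P3 takes 9 more to reach its cap of 11 ; 10 left.
P24: +3 to 6 (cap) ; 7 left.
P18: +7 (room for 11) → 9. Pool exhausted.
Total = 21×8 + 7×3 + 20×11 + 14×6 + 10×9 = 583.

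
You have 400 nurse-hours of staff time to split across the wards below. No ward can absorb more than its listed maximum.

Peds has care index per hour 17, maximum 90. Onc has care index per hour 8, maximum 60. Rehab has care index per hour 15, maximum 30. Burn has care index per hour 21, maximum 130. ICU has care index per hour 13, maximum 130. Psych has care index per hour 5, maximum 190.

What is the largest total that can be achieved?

Order the wards by care index per hour: Burn 21 > Peds 17 > Rehab 15 > ICU 13 > Onc 8 > Psych 5.
Burn takes 130 to reach its cap of 130 — 270 left.
Give Peds 90 to hit its cap of 90 — 180 left.
Give Rehab 30 to hit its cap of 30 — 150 left.
ICU takes 130 to reach its cap of 130 — 20 left.
Only 20 left; Onc takes them to reach 20.
Total = 17×90 + 8×20 + 15×30 + 21×130 + 13×130 = 6560.

6560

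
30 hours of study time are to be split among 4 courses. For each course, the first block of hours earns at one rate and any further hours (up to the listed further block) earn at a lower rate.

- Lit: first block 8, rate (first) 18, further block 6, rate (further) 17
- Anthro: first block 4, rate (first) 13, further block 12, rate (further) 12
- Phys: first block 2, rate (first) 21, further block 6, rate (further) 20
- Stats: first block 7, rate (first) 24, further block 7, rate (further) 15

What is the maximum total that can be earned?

591

Treat each block as its own option and order by rate: Stats/T1 24 > Phys/T1 21 > Phys/T2 20 > Lit/T1 18 > Lit/T2 17 > Stats/T2 15 > Anthro/T1 13 > Anthro/T2 12.
Fill Stats T1 block (7 at 24) → 23 left.
Fill Phys T1 block (2 at 21) → 21 left.
Fill Phys T2 block (6 at 20) → 15 left.
Lit T1 at 18: fill all 8 → 7 left.
Lit T2 at 17: fill all 6 → 1 left.
Stats/T2: +1 of 7 at 15; pool empty.
Total = 24×7 + 21×2 + 20×6 + 18×8 + 17×6 + 15×1 = 591.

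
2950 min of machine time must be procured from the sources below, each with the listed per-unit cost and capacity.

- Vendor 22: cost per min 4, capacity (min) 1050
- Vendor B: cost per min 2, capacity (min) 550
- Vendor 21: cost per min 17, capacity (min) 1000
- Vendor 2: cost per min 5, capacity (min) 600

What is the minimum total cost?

21050

Use sources in increasing cost order.
Vendor B (2): use full 550 → 2400 min to go.
Take 1050 from Vendor 22 at 4 → need 1350 more.
Vendor 2 (5): use full 600 → 750 min to go.
Take 750 from Vendor 21 at 17 to finish.
Cost = 550×2 + 1050×4 + 600×5 + 750×17 = 21050.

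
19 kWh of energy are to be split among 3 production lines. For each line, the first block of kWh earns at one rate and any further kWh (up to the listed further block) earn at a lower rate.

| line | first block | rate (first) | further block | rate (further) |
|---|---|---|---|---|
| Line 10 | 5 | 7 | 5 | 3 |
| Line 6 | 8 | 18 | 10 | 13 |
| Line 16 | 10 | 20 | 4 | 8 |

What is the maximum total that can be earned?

357

Order all 6 blocks by rate: Line 16/first 20 > Line 6/first 18 > Line 6/second 13 > Line 16/second 8 > Line 10/first 7 > Line 10/second 3.
Line 16/first (20): +10 → 9 left.
Fill Line 6 first block (8 at 18) → 1 left.
Line 6/second: +1 of 10 at 13; pool empty.
Total = 20×10 + 18×8 + 13×1 = 357.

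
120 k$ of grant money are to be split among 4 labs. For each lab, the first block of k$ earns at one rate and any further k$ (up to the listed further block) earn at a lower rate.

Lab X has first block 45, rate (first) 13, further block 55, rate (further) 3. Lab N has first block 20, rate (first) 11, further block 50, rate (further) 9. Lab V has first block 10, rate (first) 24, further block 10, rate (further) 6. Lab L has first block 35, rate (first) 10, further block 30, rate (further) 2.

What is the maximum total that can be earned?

Treat each block as its own option and order by rate: Lab V/T1 24 > Lab X/T1 13 > Lab N/T1 11 > Lab L/T1 10 > Lab N/T2 9 > Lab V/T2 6 > Lab X/T2 3 > Lab L/T2 2.
Lab V T1 at 24: fill all 10 ; 110 left.
Fill Lab X T1 block (45 at 13) ; 65 left.
Lab N T1 at 11: fill all 20 ; 45 left.
Lab L T1 at 10: fill all 35 ; 10 left.
Lab N/T2: +10 of 50 at 9; pool empty.
Total = 24×10 + 13×45 + 11×20 + 10×35 + 9×10 = 1485.

1485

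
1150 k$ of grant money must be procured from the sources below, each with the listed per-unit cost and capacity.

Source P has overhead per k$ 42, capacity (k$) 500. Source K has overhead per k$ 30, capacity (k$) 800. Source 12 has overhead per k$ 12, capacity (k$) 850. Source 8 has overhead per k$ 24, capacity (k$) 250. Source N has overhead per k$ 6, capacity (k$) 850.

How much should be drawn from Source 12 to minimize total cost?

300

Fill from the cheapest source first.
Source N (6): use full 850 → 300 k$ to go.
Take 300 from Source 12 at 12 to finish.
Source 8, Source K, Source P: unused.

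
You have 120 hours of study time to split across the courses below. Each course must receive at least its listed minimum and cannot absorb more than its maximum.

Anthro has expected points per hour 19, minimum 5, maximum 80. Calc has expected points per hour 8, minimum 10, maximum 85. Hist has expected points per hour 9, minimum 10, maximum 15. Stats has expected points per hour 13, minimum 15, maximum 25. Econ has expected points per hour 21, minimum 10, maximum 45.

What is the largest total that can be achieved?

Meeting every minimum uses 5+10+10+15+10 = 50 hours, leaving 70.
Highest expected points per hour first: Econ 21 > Anthro 19 > Stats 13 > Hist 9 > Calc 8.
Econ: +35 to 45 (cap) — 35 left.
Anthro has room for 75 more but only 35 remain, so it gets 40.
Total = 19×40 + 8×10 + 9×10 + 13×15 + 21×45 = 2070.

2070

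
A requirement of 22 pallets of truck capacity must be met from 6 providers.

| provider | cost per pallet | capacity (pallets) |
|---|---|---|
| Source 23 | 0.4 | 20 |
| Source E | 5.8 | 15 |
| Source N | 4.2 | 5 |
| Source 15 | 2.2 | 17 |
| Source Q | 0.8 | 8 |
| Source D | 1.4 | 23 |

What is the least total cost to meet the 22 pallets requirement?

Fill from the cheapest provider first.
Source 23 at 0.4: take all 20 pallets → 2 still needed.
Take 2 from Source Q at 0.8 to finish.
Source D, Source 15, Source N, Source E: unused.
Cost = 20×0.4 + 2×0.8 = 9.6.

9.6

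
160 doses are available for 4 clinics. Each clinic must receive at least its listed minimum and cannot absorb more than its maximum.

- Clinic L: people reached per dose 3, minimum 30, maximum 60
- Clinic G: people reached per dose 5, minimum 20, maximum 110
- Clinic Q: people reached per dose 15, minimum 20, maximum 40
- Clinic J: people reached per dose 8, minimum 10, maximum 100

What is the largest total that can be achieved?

Meeting every minimum uses 30+20+20+10 = 80 doses, leaving 80.
Order the clinics by people reached per dose: Clinic Q 15 > Clinic J 8 > Clinic G 5 > Clinic L 3.
Clinic Q: +20 to 40 (cap) ; 60 left.
Clinic J: +60 (room for 90) → 70. Pool exhausted.
Total = 3×30 + 5×20 + 15×40 + 8×70 = 1350.

1350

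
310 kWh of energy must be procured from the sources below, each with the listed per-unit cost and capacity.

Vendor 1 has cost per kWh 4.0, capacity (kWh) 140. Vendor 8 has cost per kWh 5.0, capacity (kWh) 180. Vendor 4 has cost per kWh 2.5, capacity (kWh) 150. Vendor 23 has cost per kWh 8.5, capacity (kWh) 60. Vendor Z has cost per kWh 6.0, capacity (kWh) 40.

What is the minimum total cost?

1035

Fill from the cheapest source first.
Take 150 from Vendor 4 at 2.5 — need 160 more.
Vendor 1 (4.0): use full 140 — 20 kWh to go.
Vendor 8 (5.0): take the remaining 20 — done.
Vendor Z, Vendor 23: unused.
Cost = 150×2.5 + 140×4.0 + 20×5.0 = 1035.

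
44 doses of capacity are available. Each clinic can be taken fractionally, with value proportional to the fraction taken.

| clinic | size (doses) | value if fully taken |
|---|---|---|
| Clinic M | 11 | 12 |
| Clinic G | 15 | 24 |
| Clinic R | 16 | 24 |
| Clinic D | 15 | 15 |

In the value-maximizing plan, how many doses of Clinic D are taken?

Best value per unit of size first: Clinic G 24/15≈1.6, Clinic R 24/16≈1.5, Clinic M 12/11≈1.09, Clinic D 15/15≈1.
Take all of Clinic G (15 doses, value 24) — 29 doses left.
All 16 doses of Clinic R fit (value 24) — 13 remain.
All 11 doses of Clinic M fit (value 12) — 2 remain.
2 doses left: a 2/15 share of Clinic D gives 15×2/15 = 2.

2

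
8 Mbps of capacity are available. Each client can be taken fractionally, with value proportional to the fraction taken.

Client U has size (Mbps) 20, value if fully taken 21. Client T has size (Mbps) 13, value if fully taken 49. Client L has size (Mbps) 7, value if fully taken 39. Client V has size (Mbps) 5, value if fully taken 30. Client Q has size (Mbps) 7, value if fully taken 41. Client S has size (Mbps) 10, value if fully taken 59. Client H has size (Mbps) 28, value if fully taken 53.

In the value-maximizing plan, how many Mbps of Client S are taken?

3

Rank by value-to-size ratio: Client V 30/5≈6, Client S 59/10≈5.9, Client Q 41/7≈5.86, Client L 39/7≈5.57, Client T 49/13≈3.77, Client H 53/28≈1.89, Client U 21/20≈1.05.
All 5 Mbps of Client V fit (value 30) ; 3 remain.
3 Mbps left: a 3/10 share of Client S gives 59×3/10 = 17.7.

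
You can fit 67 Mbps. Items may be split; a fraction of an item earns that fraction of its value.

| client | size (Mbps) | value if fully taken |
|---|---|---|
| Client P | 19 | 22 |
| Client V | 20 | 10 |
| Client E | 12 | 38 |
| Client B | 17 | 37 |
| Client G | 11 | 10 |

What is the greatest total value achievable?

Best value per unit of size first: Client E 38/12≈3.17, Client B 37/17≈2.18, Client P 22/19≈1.16, Client G 10/11≈0.909, Client V 10/20≈0.5.
All 12 Mbps of Client E fit (value 38) — 55 remain.
All 17 Mbps of Client B fit (value 37) — 38 remain.
All 19 Mbps of Client P fit (value 22) — 19 remain.
All 11 Mbps of Client G fit (value 10) — 8 remain.
Fill the last 8 Mbps with part of Client V: 8/20 of it earns 4.
Total value = 111.

111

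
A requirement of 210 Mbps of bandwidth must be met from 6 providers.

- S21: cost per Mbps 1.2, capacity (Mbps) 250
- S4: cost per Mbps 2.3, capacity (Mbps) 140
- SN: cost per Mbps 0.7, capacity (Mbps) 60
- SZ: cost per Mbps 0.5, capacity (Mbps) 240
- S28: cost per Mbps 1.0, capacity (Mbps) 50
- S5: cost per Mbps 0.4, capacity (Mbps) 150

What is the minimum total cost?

Fill from the cheapest provider first.
S5 at 0.4: take all 150 Mbps → 60 still needed.
Take 60 from SZ at 0.5 to finish.
SN, S28, S21, S4: unused.
Cost = 150×0.4 + 60×0.5 = 90.

90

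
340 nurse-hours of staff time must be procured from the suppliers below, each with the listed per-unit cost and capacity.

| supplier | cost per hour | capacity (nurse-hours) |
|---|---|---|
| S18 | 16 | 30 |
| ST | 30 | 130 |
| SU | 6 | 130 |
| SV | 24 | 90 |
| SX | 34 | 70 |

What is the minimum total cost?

6120

Fill from the cheapest supplier first.
SU (6): use full 130 ; 210 nurse-hours to go.
S18 at 16: take all 30 nurse-hours ; 180 still needed.
SV at 24: take all 90 nurse-hours ; 90 still needed.
Take 90 from ST at 30 to finish.
SX: unused.
Cost = 130×6 + 30×16 + 90×24 + 90×30 = 6120.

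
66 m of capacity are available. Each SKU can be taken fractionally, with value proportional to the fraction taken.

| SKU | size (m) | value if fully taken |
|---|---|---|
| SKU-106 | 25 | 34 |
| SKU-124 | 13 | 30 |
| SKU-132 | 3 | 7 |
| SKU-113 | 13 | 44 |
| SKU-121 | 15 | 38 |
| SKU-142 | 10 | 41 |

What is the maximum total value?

176.32

Rank by value-to-size ratio: SKU-142 41/10≈4.1, SKU-113 44/13≈3.38, SKU-121 38/15≈2.53, SKU-132 7/3≈2.33, SKU-124 30/13≈2.31, SKU-106 34/25≈1.36.
Take all of SKU-142 (10 m, value 41) — 56 m left.
All 13 m of SKU-113 fit (value 44) — 43 remain.
Take all of SKU-121 (15 m, value 38) — 28 m left.
All 3 m of SKU-132 fit (value 7) — 25 remain.
SKU-124: take in full, 13 m for value 30 — 12 left.
Fill the last 12 m with part of SKU-106: 12/25 of it earns 16.32.
Total value = 176.32.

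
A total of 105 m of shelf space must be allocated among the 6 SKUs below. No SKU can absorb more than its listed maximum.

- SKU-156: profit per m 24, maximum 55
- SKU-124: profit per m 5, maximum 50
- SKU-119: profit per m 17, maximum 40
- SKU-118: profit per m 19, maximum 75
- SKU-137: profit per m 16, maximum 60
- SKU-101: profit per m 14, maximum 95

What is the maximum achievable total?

2270

Rank by profit per m: SKU-156 24 > SKU-118 19 > SKU-119 17 > SKU-137 16 > SKU-101 14 > SKU-124 5.
SKU-156 takes 55 to reach its cap of 55 ; 50 left.
SKU-118 has room for 75 but only 50 remain, so it gets 50.
Total = 24×55 + 19×50 = 2270.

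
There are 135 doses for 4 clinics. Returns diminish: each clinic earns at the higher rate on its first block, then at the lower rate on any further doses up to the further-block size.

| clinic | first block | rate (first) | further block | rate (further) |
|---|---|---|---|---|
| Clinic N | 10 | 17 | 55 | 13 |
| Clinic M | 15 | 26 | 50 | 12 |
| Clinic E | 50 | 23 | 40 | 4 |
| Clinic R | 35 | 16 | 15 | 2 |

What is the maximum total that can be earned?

2595

Rank every tier by rate: Clinic M/first 26 > Clinic E/first 23 > Clinic N/first 17 > Clinic R/first 16 > Clinic N/second 13 > Clinic M/second 12 > Clinic E/second 4 > Clinic R/second 2.
Fill Clinic M first block (15 at 26) → 120 left.
Clinic E/first (23): +50 → 70 left.
Clinic N/first (17): +10 → 60 left.
Fill Clinic R first block (35 at 16) → 25 left.
25 remain; put them into Clinic N second at 13.
Total = 26×15 + 23×50 + 17×10 + 16×35 + 13×25 = 2595.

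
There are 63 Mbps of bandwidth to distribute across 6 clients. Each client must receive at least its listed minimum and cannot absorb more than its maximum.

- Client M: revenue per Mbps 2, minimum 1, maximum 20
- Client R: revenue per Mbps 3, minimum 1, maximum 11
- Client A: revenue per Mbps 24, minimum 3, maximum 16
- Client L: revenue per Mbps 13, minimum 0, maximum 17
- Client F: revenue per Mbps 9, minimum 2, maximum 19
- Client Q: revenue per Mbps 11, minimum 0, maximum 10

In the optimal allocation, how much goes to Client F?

Meeting every minimum uses 1+1+3+0+2+0 = 7 Mbps, leaving 56.
Highest revenue per Mbps first: Client A 24 > Client L 13 > Client Q 11 > Client F 9 > Client R 3 > Client M 2.
Client A: +13 to 16 (cap) → 43 left.
Client L: +17 to 17 (cap) → 26 left.
Client Q takes 10 more to reach its cap of 10 → 16 left.
Client F has room for 17 more but only 16 remain, so it gets 18.

18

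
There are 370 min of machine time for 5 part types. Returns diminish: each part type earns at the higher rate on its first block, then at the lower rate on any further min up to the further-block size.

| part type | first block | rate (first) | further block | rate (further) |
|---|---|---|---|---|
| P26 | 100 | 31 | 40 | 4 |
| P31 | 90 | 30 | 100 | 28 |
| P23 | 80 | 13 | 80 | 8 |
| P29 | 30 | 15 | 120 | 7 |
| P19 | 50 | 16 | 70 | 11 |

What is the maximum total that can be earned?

9850

Rank every tier by rate: P26/tier1 31 > P31/tier1 30 > P31/tier2 28 > P19/tier1 16 > P29/tier1 15 > P23/tier1 13 > P19/tier2 11 > P23/tier2 8 > P29/tier2 7 > P26/tier2 4.
P26/tier1 (31): +100 → 270 left.
P31 tier1 at 30: fill all 90 → 180 left.
P31/tier2 (28): +100 → 80 left.
P19 tier1 at 16: fill all 50 → 30 left.
Fill P29 tier1 block (30 at 15) → 0 left.
Total = 31×100 + 30×90 + 28×100 + 16×50 + 15×30 = 9850.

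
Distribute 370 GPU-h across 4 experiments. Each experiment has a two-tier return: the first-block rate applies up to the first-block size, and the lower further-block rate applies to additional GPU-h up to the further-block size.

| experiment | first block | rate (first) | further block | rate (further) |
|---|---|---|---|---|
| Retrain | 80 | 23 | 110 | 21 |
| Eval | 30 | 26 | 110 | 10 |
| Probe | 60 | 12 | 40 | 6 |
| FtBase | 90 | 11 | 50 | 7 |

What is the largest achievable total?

6640

Order all 8 blocks by rate: Eval/first 26 > Retrain/first 23 > Retrain/second 21 > Probe/first 12 > FtBase/first 11 > Eval/second 10 > FtBase/second 7 > Probe/second 6.
Eval/first (26): +30 — 340 left.
Retrain first at 23: fill all 80 — 260 left.
Fill Retrain second block (110 at 21) — 150 left.
Probe first at 12: fill all 60 — 90 left.
FtBase/first (11): +90 — 0 left.
Total = 26×30 + 23×80 + 21×110 + 12×60 + 11×90 = 6640.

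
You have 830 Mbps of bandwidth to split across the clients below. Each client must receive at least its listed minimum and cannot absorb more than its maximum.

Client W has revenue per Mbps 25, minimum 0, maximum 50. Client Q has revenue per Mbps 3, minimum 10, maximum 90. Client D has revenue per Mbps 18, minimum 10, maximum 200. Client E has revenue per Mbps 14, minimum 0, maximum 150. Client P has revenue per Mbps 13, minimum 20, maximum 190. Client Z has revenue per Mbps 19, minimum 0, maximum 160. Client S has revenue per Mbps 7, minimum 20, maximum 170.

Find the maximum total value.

Meeting every minimum uses 0+10+10+0+20+0+20 = 60 Mbps, leaving 770.
Rank by revenue per Mbps: Client W 25 > Client Z 19 > Client D 18 > Client E 14 > Client P 13 > Client S 7 > Client Q 3.
Give Client W 50 more to hit its cap of 50 → 720 left.
Client Z takes 160 more to reach its cap of 160 → 560 left.
Client D: +190 to 200 (cap) → 370 left.
Client E: +150 to 150 (cap) → 220 left.
Give Client P 170 more to hit its cap of 190 → 50 left.
Client S: +50 (room for 150) → 70. Pool exhausted.
Total = 25×50 + 3×10 + 18×200 + 14×150 + 13×190 + 19×160 + 7×70 = 12980.

12980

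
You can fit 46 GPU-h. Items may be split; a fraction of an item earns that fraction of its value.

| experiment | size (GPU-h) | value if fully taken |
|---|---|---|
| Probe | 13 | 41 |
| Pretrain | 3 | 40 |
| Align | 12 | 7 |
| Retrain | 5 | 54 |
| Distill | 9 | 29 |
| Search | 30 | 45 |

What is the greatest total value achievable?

Rank by value-to-size ratio: Pretrain 40/3≈13.3, Retrain 54/5≈10.8, Distill 29/9≈3.22, Probe 41/13≈3.15, Search 45/30≈1.5, Align 7/12≈0.583.
Pretrain: take in full, 3 GPU-h for value 40 — 43 left.
All 5 GPU-h of Retrain fit (value 54) — 38 remain.
Distill: take in full, 9 GPU-h for value 29 — 29 left.
All 13 GPU-h of Probe fit (value 41) — 16 remain.
16 GPU-h left: a 16/30 share of Search gives 45×16/30 = 24.
Total value = 188.

188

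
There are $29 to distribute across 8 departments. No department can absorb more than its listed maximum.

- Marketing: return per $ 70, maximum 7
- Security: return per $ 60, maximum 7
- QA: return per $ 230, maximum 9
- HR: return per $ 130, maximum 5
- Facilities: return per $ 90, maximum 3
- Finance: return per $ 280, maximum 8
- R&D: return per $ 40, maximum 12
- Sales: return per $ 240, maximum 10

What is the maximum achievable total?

6970

Order the departments by return per $: Finance 280 > Sales 240 > QA 230 > HR 130 > Facilities 90 > Marketing 70 > Security 60 > R&D 40.
Finance: +8 to 8 (cap) ; 21 left.
Sales takes 10 to reach its cap of 10 ; 11 left.
QA takes 9 to reach its cap of 9 ; 2 left.
Only 2 left; HR takes them to reach 2.
Total = 230×9 + 130×2 + 280×8 + 240×10 = 6970.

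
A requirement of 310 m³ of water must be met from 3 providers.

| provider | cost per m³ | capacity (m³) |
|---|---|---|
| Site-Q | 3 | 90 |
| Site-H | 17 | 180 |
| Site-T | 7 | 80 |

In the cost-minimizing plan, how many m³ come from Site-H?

140

Cheapest first:
Site-Q (3): use full 90 ; 220 m³ to go.
Site-T at 7: take all 80 m³ ; 140 still needed.
Site-H (17): take the remaining 140 ; done.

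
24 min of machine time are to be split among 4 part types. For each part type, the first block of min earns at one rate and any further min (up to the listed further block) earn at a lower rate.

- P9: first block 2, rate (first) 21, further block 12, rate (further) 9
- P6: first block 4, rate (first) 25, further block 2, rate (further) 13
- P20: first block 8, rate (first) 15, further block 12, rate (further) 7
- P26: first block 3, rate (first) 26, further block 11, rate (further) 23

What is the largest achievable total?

533

Rank every tier by rate: P26/first 26 > P6/first 25 > P26/second 23 > P9/first 21 > P20/first 15 > P6/second 13 > P9/second 9 > P20/second 7.
Fill P26 first block (3 at 26) ; 21 left.
Fill P6 first block (4 at 25) ; 17 left.
P26/second (23): +11 ; 6 left.
Fill P9 first block (2 at 21) ; 4 left.
P20 first at 15: only 4 left, fill 4.
Total = 26×3 + 25×4 + 23×11 + 21×2 + 15×4 = 533.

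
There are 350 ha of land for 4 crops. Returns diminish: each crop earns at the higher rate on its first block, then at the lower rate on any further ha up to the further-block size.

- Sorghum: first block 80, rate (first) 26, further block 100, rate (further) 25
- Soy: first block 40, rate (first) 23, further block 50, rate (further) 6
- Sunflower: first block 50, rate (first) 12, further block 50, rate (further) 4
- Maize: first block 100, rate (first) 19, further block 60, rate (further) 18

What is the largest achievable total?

7940

Rank every tier by rate: Sorghum/first 26 > Sorghum/second 25 > Soy/first 23 > Maize/first 19 > Maize/second 18 > Sunflower/first 12 > Soy/second 6 > Sunflower/second 4.
Sorghum/first (26): +80 → 270 left.
Fill Sorghum second block (100 at 25) → 170 left.
Fill Soy first block (40 at 23) → 130 left.
Maize first at 19: fill all 100 → 30 left.
30 remain; put them into Maize second at 18.
Total = 26×80 + 25×100 + 23×40 + 19×100 + 18×30 = 7940.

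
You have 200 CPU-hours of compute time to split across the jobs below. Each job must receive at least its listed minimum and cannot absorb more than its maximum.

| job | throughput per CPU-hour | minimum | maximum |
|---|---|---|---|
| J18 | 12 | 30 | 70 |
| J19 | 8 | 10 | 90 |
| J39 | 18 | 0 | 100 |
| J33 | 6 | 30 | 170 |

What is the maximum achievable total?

Meeting every minimum uses 30+10+0+30 = 70 CPU-hours, leaving 130.
Order the jobs by throughput per CPU-hour: J39 18 > J18 12 > J19 8 > J33 6.
Give J39 100 more to hit its cap of 100 → 30 left.
J18 has room for 40 more but only 30 remain, so it gets 60.
Total = 12×60 + 8×10 + 18×100 + 6×30 = 2780.

2780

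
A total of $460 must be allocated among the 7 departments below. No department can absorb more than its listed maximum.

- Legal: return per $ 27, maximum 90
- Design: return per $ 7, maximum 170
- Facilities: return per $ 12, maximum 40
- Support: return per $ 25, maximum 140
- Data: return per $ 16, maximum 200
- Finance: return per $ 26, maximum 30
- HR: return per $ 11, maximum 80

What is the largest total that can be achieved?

Highest return per $ first: Legal 27 > Finance 26 > Support 25 > Data 16 > Facilities 12 > HR 11 > Design 7.
Legal: +90 to 90 (cap) — 370 left.
Finance takes 30 to reach its cap of 30 — 340 left.
Support takes 140 to reach its cap of 140 — 200 left.
Give Data 200 to hit its cap of 200 — 0 left.
Total = 27×90 + 25×140 + 16×200 + 26×30 = 9910.

9910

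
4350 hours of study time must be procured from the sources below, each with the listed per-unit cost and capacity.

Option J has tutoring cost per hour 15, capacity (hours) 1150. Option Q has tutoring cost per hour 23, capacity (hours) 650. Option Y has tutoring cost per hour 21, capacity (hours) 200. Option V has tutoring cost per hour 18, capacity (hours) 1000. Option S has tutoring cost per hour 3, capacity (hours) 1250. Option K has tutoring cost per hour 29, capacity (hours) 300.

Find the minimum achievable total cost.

61050

Cheapest first:
Option S (3): use full 1250 — 3100 hours to go.
Option J (15): use full 1150 — 1950 hours to go.
Take 1000 from Option V at 18 — need 950 more.
Option Y at 21: take all 200 hours — 750 still needed.
Take 650 from Option Q at 23 — need 100 more.
Option K (29): take the remaining 100 — done.
Cost = 1250×3 + 1150×15 + 1000×18 + 200×21 + 650×23 + 100×29 = 61050.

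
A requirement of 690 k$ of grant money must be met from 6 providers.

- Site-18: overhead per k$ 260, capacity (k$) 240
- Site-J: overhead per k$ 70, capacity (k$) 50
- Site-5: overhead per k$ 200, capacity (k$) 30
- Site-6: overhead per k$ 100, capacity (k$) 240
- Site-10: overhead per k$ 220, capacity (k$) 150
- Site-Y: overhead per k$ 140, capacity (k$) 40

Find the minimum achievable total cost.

118900

Cheapest first:
Site-J at 70: take all 50 k$ ; 640 still needed.
Site-6 at 100: take all 240 k$ ; 400 still needed.
Site-Y (140): use full 40 ; 360 k$ to go.
Site-5 at 200: take all 30 k$ ; 330 still needed.
Site-10 at 220: take all 150 k$ ; 180 still needed.
Site-18 (260): take the remaining 180 ; done.
Cost = 50×70 + 240×100 + 40×140 + 30×200 + 150×220 + 180×260 = 118900.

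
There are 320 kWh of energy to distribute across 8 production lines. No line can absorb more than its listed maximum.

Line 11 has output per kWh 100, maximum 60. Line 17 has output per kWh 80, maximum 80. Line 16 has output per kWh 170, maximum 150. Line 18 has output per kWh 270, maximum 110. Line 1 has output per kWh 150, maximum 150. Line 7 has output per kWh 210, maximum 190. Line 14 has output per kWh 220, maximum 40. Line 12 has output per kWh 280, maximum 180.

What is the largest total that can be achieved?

Rank by output per kWh: Line 12 280 > Line 18 270 > Line 14 220 > Line 7 210 > Line 16 170 > Line 1 150 > Line 11 100 > Line 17 80.
Give Line 12 180 to hit its cap of 180 ; 140 left.
Line 18 takes 110 to reach its cap of 110 ; 30 left.
Line 14: +30 (room for 40) → 30. Pool exhausted.
Total = 270×110 + 220×30 + 280×180 = 86700.

86700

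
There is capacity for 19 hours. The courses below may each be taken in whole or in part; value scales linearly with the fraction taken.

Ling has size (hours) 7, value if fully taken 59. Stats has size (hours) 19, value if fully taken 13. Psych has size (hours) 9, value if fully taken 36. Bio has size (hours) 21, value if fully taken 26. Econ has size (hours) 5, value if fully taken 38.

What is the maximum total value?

125

Best value per unit of size first: Ling 59/7≈8.43, Econ 38/5≈7.6, Psych 36/9≈4, Bio 26/21≈1.24, Stats 13/19≈0.684.
Take all of Ling (7 hours, value 59) → 12 hours left.
Take all of Econ (5 hours, value 38) → 7 hours left.
7 hours left: a 7/9 share of Psych gives 36×7/9 = 28.
Total value = 125.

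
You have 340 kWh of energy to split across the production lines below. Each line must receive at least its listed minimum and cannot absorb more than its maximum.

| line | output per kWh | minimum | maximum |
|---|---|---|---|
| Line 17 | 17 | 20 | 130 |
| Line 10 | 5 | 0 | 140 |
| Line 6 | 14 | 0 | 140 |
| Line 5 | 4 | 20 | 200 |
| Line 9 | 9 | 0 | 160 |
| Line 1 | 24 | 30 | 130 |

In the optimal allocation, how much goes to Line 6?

Meeting every minimum uses 20+0+0+20+0+30 = 70 kWh, leaving 270.
Order the production lines by output per kWh: Line 1 24 > Line 17 17 > Line 6 14 > Line 9 9 > Line 10 5 > Line 5 4.
Line 1 takes 100 more to reach its cap of 130 ; 170 left.
Give Line 17 110 more to hit its cap of 130 ; 60 left.
Only 60 left; Line 6 takes them to reach 60.

60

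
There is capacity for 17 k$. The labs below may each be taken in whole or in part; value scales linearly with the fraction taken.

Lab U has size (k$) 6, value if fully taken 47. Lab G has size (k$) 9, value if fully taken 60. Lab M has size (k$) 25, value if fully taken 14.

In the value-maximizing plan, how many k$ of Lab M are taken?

2

Sort by value density: Lab U 47/6≈7.83, Lab G 60/9≈6.67, Lab M 14/25≈0.56.
Lab U: take in full, 6 k$ for value 47 — 11 left.
Take all of Lab G (9 k$, value 60) — 2 k$ left.
Only 2 k$ remain; take 2/25 of Lab M for value 14×2/25 = 1.12.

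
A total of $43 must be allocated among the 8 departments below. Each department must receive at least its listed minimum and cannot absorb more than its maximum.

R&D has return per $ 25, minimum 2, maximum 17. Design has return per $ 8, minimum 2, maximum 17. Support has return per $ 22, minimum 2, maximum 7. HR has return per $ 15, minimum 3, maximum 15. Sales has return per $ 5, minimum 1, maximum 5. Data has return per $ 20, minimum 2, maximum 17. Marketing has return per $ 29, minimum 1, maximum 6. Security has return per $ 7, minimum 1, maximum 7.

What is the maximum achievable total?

946

Meeting every minimum uses 2+2+2+3+1+2+1+1 = 14 $, leaving 29.
Order the departments by return per $: Marketing 29 > R&D 25 > Support 22 > Data 20 > HR 15 > Design 8 > Security 7 > Sales 5.
Marketing takes 5 more to reach its cap of 6 ; 24 left.
R&D: +15 to 17 (cap) ; 9 left.
Give Support 5 more to hit its cap of 7 ; 4 left.
Data has room for 15 more but only 4 remain, so it gets 6.
Total = 25×17 + 8×2 + 22×7 + 15×3 + 5×1 + 20×6 + 29×6 + 7×1 = 946.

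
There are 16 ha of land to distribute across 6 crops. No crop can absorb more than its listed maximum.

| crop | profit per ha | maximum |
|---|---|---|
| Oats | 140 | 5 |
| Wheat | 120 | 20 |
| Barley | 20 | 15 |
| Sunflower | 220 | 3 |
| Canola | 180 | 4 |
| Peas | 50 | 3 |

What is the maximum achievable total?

2560

Rank by profit per ha: Sunflower 220 > Canola 180 > Oats 140 > Wheat 120 > Peas 50 > Barley 20.
Sunflower takes 3 to reach its cap of 3 — 13 left.
Canola takes 4 to reach its cap of 4 — 9 left.
Oats takes 5 to reach its cap of 5 — 4 left.
Only 4 left; Wheat takes them to reach 4.
Total = 140×5 + 120×4 + 220×3 + 180×4 = 2560.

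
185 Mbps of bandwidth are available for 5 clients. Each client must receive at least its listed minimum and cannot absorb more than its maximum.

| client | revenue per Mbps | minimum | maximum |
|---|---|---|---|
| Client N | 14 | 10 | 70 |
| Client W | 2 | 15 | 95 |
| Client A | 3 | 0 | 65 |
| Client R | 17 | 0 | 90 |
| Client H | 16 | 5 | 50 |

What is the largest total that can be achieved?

2780

Meeting every minimum uses 10+15+0+0+5 = 30 Mbps, leaving 155.
Highest revenue per Mbps first: Client R 17 > Client H 16 > Client N 14 > Client A 3 > Client W 2.
Client R takes 90 more to reach its cap of 90 → 65 left.
Client H takes 45 more to reach its cap of 50 → 20 left.
Client N has room for 60 more but only 20 remain, so it gets 30.
Total = 14×30 + 2×15 + 17×90 + 16×50 = 2780.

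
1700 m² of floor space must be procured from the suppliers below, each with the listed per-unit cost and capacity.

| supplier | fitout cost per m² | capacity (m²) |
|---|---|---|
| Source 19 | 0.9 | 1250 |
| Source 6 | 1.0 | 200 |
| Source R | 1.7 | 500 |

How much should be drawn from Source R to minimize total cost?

Use suppliers in increasing cost order.
Source 19 at 0.9: take all 1250 m² → 450 still needed.
Source 6 at 1.0: take all 200 m² → 250 still needed.
Source R at 1.7: take 250 of its 500 → requirement met.

250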